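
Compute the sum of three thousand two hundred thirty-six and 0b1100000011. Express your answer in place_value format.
Convert three thousand two hundred thirty-six (English words) → 3×1000 + 2×100 + 36 = 3236 (decimal)
Convert 0b1100000011 (binary) → 512 + 256 + 2 + 1 = 771 (decimal)
Compute 3236 + 771 = 4007
Convert 4007 (decimal) → 4007 = 4×1000 + 7 → 4 thousands, 7 ones (place-value notation)
4 thousands, 7 ones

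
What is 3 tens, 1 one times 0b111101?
Convert 3 tens, 1 one (place-value notation) → 3×10 + 1 = 31 (decimal)
Convert 0b111101 (binary) → 32 + 16 + 8 + 4 + 1 = 61 (decimal)
Compute 31 × 61 = 1891
1891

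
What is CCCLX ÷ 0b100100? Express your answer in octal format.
Convert CCCLX (Roman numeral) → 100 + 100 + 100 + 50 + 10 = 360 (decimal)
Convert 0b100100 (binary) → 32 + 4 = 36 (decimal)
Compute 360 ÷ 36 = 10
Convert 10 (decimal) → 10 = 1×8 + 2 → 0o12 (octal)
0o12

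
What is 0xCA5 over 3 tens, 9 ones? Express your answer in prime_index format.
Convert 0xCA5 (hexadecimal) → 12×256 + 10×16 + 5 = 3237 (decimal)
Convert 3 tens, 9 ones (place-value notation) → 3×10 + 9 = 39 (decimal)
Compute 3237 ÷ 39 = 83
Convert 83 (decimal) → the 23rd prime (prime index)
the 23rd prime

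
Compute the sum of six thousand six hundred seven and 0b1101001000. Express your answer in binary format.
Convert six thousand six hundred seven (English words) → 6×1000 + 6×100 + 7 = 6607 (decimal)
Convert 0b1101001000 (binary) → 512 + 256 + 64 + 8 = 840 (decimal)
Compute 6607 + 840 = 7447
Convert 7447 (decimal) → 7447 = 4096 + 2048 + 1024 + 256 + 16 + 4 + 2 + 1 → 0b1110100010111 (binary)
0b1110100010111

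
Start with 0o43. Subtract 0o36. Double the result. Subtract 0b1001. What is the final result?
Convert 0o43 (octal) → 4×8 + 3 = 35 (decimal)
Start: 35
Convert 0o36 (octal) → 3×8 + 6 = 30 (decimal)
35 - 30 = 5
5 × 2 = 10
Convert 0b1001 (binary) → 8 + 1 = 9 (decimal)
10 - 9 = 1
1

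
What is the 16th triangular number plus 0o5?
The 16th triangular number = 16×17/2 = 136
Convert 0o5 (octal) → 5 (decimal)
Compute 136 + 5 = 141
141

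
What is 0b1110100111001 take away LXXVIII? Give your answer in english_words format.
Convert 0b1110100111001 (binary) → 4096 + 2048 + 1024 + 256 + 32 + 16 + 8 + 1 = 7481 (decimal)
Convert LXXVIII (Roman numeral) → 50 + 10 + 10 + 5 + 1 + 1 + 1 = 78 (decimal)
Compute 7481 - 78 = 7403
Convert 7403 (decimal) → 7403 = 7×1000 + 4×100 + 3 → seven thousand four hundred three (English words)
seven thousand four hundred three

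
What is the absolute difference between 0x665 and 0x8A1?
Convert 0x665 (hexadecimal) → 6×256 + 6×16 + 5 = 1637 (decimal)
Convert 0x8A1 (hexadecimal) → 8×256 + 10×16 + 1 = 2209 (decimal)
Compute |1637 - 2209| = 572
572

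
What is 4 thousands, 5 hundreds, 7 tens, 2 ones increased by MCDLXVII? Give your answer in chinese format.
Convert 4 thousands, 5 hundreds, 7 tens, 2 ones (place-value notation) → 4×1000 + 5×100 + 7×10 + 2 = 4572 (decimal)
Convert MCDLXVII (Roman numeral) → 1000 + 400 + 50 + 10 + 5 + 1 + 1 = 1467 (decimal)
Compute 4572 + 1467 = 6039
Convert 6039 (decimal) → 6039 = 6×1000 + 3×10 + 9 → 六千零三十九 (Chinese numeral)
六千零三十九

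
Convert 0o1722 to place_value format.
Convert 0o1722 (octal) → 1×512 + 7×64 + 2×8 + 2 = 978 (decimal)
Convert 978 (decimal) → 978 = 9×100 + 7×10 + 8 → 9 hundreds, 7 tens, 8 ones (place-value notation)
9 hundreds, 7 tens, 8 ones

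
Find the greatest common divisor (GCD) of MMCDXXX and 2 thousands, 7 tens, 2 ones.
Convert MMCDXXX (Roman numeral) → 1000 + 1000 + 400 + 10 + 10 + 10 = 2430 (decimal)
Convert 2 thousands, 7 tens, 2 ones (place-value notation) → 2×1000 + 7×10 + 2 = 2072 (decimal)
Compute gcd(2430, 2072) = 2
2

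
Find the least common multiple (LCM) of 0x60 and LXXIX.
Convert 0x60 (hexadecimal) → 6×16 = 96 (decimal)
Convert LXXIX (Roman numeral) → 50 + 10 + 10 + 9 = 79 (decimal)
Compute lcm(96, 79) = 7584
7584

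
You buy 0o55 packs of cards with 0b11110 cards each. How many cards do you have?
Convert 0b11110 (binary) → 16 + 8 + 4 + 2 = 30 (decimal)
Convert 0o55 (octal) → 5×8 + 5 = 45 (decimal)
Compute 30 × 45 = 1350
1350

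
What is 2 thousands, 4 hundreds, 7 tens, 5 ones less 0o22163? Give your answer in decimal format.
Convert 2 thousands, 4 hundreds, 7 tens, 5 ones (place-value notation) → 2×1000 + 4×100 + 7×10 + 5 = 2475 (decimal)
Convert 0o22163 (octal) → 2×4096 + 2×512 + 1×64 + 6×8 + 3 = 9331 (decimal)
Compute 2475 - 9331 = -6856
-6856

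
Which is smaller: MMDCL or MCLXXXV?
Convert MMDCL (Roman numeral) → 1000 + 1000 + 500 + 100 + 50 = 2650 (decimal)
Convert MCLXXXV (Roman numeral) → 1000 + 100 + 50 + 10 + 10 + 10 + 5 = 1185 (decimal)
Compare 2650 vs 1185: smaller = 1185
1185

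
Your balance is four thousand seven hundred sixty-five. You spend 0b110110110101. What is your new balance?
Convert four thousand seven hundred sixty-five (English words) → 4×1000 + 7×100 + 65 = 4765 (decimal)
Convert 0b110110110101 (binary) → 2048 + 1024 + 256 + 128 + 32 + 16 + 4 + 1 = 3509 (decimal)
Compute 4765 - 3509 = 1256
1256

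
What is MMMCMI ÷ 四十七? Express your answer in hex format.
Convert MMMCMI (Roman numeral) → 1000 + 1000 + 1000 + 900 + 1 = 3901 (decimal)
Convert 四十七 (Chinese numeral) → 4×10 + 7 = 47 (decimal)
Compute 3901 ÷ 47 = 83
Convert 83 (decimal) → 83 = 5×16 + 3 → 0x53 (hexadecimal)
0x53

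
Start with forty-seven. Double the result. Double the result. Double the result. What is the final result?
Convert forty-seven (English words) → 47 (decimal)
Start: 47
47 × 2 = 94
94 × 2 = 188
188 × 2 = 376
376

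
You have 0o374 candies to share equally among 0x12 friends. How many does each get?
Convert 0o374 (octal) → 3×64 + 7×8 + 4 = 252 (decimal)
Convert 0x12 (hexadecimal) → 1×16 + 2 = 18 (decimal)
Compute 252 ÷ 18 = 14
14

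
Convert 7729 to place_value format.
Convert 7729 (decimal) → 7729 = 7×1000 + 7×100 + 2×10 + 9 → 7 thousands, 7 hundreds, 2 tens, 9 ones (place-value notation)
7 thousands, 7 hundreds, 2 tens, 9 ones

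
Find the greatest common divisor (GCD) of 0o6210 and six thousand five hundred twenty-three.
Convert 0o6210 (octal) → 6×512 + 2×64 + 1×8 = 3208 (decimal)
Convert six thousand five hundred twenty-three (English words) → 6×1000 + 5×100 + 23 = 6523 (decimal)
Compute gcd(3208, 6523) = 1
1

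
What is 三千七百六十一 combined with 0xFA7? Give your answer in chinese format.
Convert 三千七百六十一 (Chinese numeral) → 3×1000 + 7×100 + 6×10 + 1 = 3761 (decimal)
Convert 0xFA7 (hexadecimal) → 15×256 + 10×16 + 7 = 4007 (decimal)
Compute 3761 + 4007 = 7768
Convert 7768 (decimal) → 7768 = 7×1000 + 7×100 + 6×10 + 8 → 七千七百六十八 (Chinese numeral)
七千七百六十八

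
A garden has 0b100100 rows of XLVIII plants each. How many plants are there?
Convert XLVIII (Roman numeral) → 40 + 5 + 1 + 1 + 1 = 48 (decimal)
Convert 0b100100 (binary) → 32 + 4 = 36 (decimal)
Compute 48 × 36 = 1728
1728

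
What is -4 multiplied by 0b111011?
Convert 0b111011 (binary) → 32 + 16 + 8 + 2 + 1 = 59 (decimal)
Compute -4 × 59 = -236
-236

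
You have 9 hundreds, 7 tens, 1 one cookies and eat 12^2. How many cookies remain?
Convert 9 hundreds, 7 tens, 1 one (place-value notation) → 9×100 + 7×10 + 1 = 971 (decimal)
Convert 12^2 (power) → 144 (decimal)
Compute 971 - 144 = 827
827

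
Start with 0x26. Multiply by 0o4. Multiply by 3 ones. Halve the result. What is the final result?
Convert 0x26 (hexadecimal) → 2×16 + 6 = 38 (decimal)
Start: 38
Convert 0o4 (octal) → 4 (decimal)
38 × 4 = 152
Convert 3 ones (place-value notation) → 3 (decimal)
152 × 3 = 456
456 ÷ 2 = 228
228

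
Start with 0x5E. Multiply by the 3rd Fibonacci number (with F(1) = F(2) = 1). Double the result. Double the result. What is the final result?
Convert 0x5E (hexadecimal) → 5×16 + 14 = 94 (decimal)
Start: 94
Convert the 3rd Fibonacci number (with F(1) = F(2) = 1) (Fibonacci index) → 1, 1, 2 → 2 (decimal)
94 × 2 = 188
188 × 2 = 376
376 × 2 = 752
752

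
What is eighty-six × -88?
Convert eighty-six (English words) → 86 (decimal)
Compute 86 × -88 = -7568
-7568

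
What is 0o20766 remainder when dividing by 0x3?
Convert 0o20766 (octal) → 2×4096 + 7×64 + 6×8 + 6 = 8694 (decimal)
Convert 0x3 (hexadecimal) → 3 (decimal)
Compute 8694 mod 3 = 0
0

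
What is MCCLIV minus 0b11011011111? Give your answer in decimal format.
Convert MCCLIV (Roman numeral) → 1000 + 100 + 100 + 50 + 4 = 1254 (decimal)
Convert 0b11011011111 (binary) → 1024 + 512 + 128 + 64 + 16 + 8 + 4 + 2 + 1 = 1759 (decimal)
Compute 1254 - 1759 = -505
-505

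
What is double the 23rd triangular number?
The 23rd triangular number = 23×24/2 = 276
Compute 276 × 2 = 552
552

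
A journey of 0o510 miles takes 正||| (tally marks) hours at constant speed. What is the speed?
Convert 0o510 (octal) → 5×64 + 1×8 = 328 (decimal)
Convert 正||| (tally marks) → 5 + 3 = 8 (decimal)
Compute 328 ÷ 8 = 41
41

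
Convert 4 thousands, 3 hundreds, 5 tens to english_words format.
Convert 4 thousands, 3 hundreds, 5 tens (place-value notation) → 4×1000 + 3×100 + 5×10 = 4350 (decimal)
Convert 4350 (decimal) → 4350 = 4×1000 + 3×100 + 50 → four thousand three hundred fifty (English words)
four thousand three hundred fifty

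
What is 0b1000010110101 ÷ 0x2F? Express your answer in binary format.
Convert 0b1000010110101 (binary) → 4096 + 128 + 32 + 16 + 4 + 1 = 4277 (decimal)
Convert 0x2F (hexadecimal) → 2×16 + 15 = 47 (decimal)
Compute 4277 ÷ 47 = 91
Convert 91 (decimal) → 91 = 64 + 16 + 8 + 2 + 1 → 0b1011011 (binary)
0b1011011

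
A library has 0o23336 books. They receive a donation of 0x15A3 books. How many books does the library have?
Convert 0o23336 (octal) → 2×4096 + 3×512 + 3×64 + 3×8 + 6 = 9950 (decimal)
Convert 0x15A3 (hexadecimal) → 1×4096 + 5×256 + 10×16 + 3 = 5539 (decimal)
Compute 9950 + 5539 = 15489
15489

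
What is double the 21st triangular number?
The 21st triangular number = 21×22/2 = 231
Compute 231 × 2 = 462
462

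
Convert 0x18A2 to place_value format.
Convert 0x18A2 (hexadecimal) → 1×4096 + 8×256 + 10×16 + 2 = 6306 (decimal)
Convert 6306 (decimal) → 6306 = 6×1000 + 3×100 + 6 → 6 thousands, 3 hundreds, 6 ones (place-value notation)
6 thousands, 3 hundreds, 6 ones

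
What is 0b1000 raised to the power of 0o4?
Convert 0b1000 (binary) → 8 (decimal)
Convert 0o4 (octal) → 4 (decimal)
Compute 8 ^ 4 = 4096
4096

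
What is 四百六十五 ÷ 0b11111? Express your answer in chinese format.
Convert 四百六十五 (Chinese numeral) → 4×100 + 6×10 + 5 = 465 (decimal)
Convert 0b11111 (binary) → 16 + 8 + 4 + 2 + 1 = 31 (decimal)
Compute 465 ÷ 31 = 15
Convert 15 (decimal) → 15 = 1×10 + 5 → 十五 (Chinese numeral)
十五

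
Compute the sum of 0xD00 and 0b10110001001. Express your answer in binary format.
Convert 0xD00 (hexadecimal) → 13×256 = 3328 (decimal)
Convert 0b10110001001 (binary) → 1024 + 256 + 128 + 8 + 1 = 1417 (decimal)
Compute 3328 + 1417 = 4745
Convert 4745 (decimal) → 4745 = 4096 + 512 + 128 + 8 + 1 → 0b1001010001001 (binary)
0b1001010001001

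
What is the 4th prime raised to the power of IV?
Convert the 4th prime (prime index) → 7 (decimal)
Convert IV (Roman numeral) → 4 (decimal)
Compute 7 ^ 4 = 2401
2401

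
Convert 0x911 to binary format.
Convert 0x911 (hexadecimal) → 9×256 + 1×16 + 1 = 2321 (decimal)
Convert 2321 (decimal) → 2321 = 2048 + 256 + 16 + 1 → 0b100100010001 (binary)
0b100100010001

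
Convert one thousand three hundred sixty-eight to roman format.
Convert one thousand three hundred sixty-eight (English words) → 1×1000 + 3×100 + 68 = 1368 (decimal)
Convert 1368 (decimal) → 1368 = 1000 + 100 + 100 + 100 + 50 + 10 + 5 + 1 + 1 + 1 → MCCCLXVIII (Roman numeral)
MCCCLXVIII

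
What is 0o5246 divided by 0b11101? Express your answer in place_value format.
Convert 0o5246 (octal) → 5×512 + 2×64 + 4×8 + 6 = 2726 (decimal)
Convert 0b11101 (binary) → 16 + 8 + 4 + 1 = 29 (decimal)
Compute 2726 ÷ 29 = 94
Convert 94 (decimal) → 94 = 9×10 + 4 → 9 tens, 4 ones (place-value notation)
9 tens, 4 ones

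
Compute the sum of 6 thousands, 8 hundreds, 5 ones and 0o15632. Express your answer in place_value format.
Convert 6 thousands, 8 hundreds, 5 ones (place-value notation) → 6×1000 + 8×100 + 5 = 6805 (decimal)
Convert 0o15632 (octal) → 1×4096 + 5×512 + 6×64 + 3×8 + 2 = 7066 (decimal)
Compute 6805 + 7066 = 13871
Convert 13871 (decimal) → 13871 = 13×1000 + 8×100 + 7×10 + 1 → 13 thousands, 8 hundreds, 7 tens, 1 one (place-value notation)
13 thousands, 8 hundreds, 7 tens, 1 one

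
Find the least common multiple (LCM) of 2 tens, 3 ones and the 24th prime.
Convert 2 tens, 3 ones (place-value notation) → 2×10 + 3 = 23 (decimal)
Convert the 24th prime (prime index) → 89 (decimal)
Compute lcm(23, 89) = 2047
2047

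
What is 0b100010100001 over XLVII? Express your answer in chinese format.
Convert 0b100010100001 (binary) → 2048 + 128 + 32 + 1 = 2209 (decimal)
Convert XLVII (Roman numeral) → 40 + 5 + 1 + 1 = 47 (decimal)
Compute 2209 ÷ 47 = 47
Convert 47 (decimal) → 47 = 4×10 + 7 → 四十七 (Chinese numeral)
四十七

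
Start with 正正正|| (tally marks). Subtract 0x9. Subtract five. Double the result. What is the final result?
Convert 正正正|| (tally marks) → 5 + 5 + 5 + 2 = 17 (decimal)
Start: 17
Convert 0x9 (hexadecimal) → 9 (decimal)
17 - 9 = 8
Convert five (English words) → 5 (decimal)
8 - 5 = 3
3 × 2 = 6
6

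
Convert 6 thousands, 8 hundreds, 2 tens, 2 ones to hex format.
Convert 6 thousands, 8 hundreds, 2 tens, 2 ones (place-value notation) → 6×1000 + 8×100 + 2×10 + 2 = 6822 (decimal)
Convert 6822 (decimal) → 6822 = 1×4096 + 10×256 + 10×16 + 6 → 0x1AA6 (hexadecimal)
0x1AA6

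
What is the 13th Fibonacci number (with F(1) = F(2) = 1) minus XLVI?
The 13th Fibonacci number (with F(1) = F(2) = 1): 1, 1, 2, 3, 5, 8, 13, 21, 34, 55, 89, 144, 233 → 233
Convert XLVI (Roman numeral) → 40 + 5 + 1 = 46 (decimal)
Compute 233 - 46 = 187
187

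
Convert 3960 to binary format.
Convert 3960 (decimal) → 3960 = 2048 + 1024 + 512 + 256 + 64 + 32 + 16 + 8 → 0b111101111000 (binary)
0b111101111000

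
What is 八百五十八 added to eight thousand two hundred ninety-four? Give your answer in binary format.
Convert 八百五十八 (Chinese numeral) → 8×100 + 5×10 + 8 = 858 (decimal)
Convert eight thousand two hundred ninety-four (English words) → 8×1000 + 2×100 + 94 = 8294 (decimal)
Compute 858 + 8294 = 9152
Convert 9152 (decimal) → 9152 = 8192 + 512 + 256 + 128 + 64 → 0b10001111000000 (binary)
0b10001111000000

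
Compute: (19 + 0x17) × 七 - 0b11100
Convert 0x17 (hexadecimal) → 1×16 + 7 = 23 (decimal)
Convert 七 (Chinese numeral) → 7 (decimal)
Convert 0b11100 (binary) → 16 + 8 + 4 = 28 (decimal)
Expression in decimal: (19 + 23) × 7 - 28
Parentheses first: 19 + 23 = 42
Multiply: 42 × 7 = 294
Subtract: 294 - 28 = 266
266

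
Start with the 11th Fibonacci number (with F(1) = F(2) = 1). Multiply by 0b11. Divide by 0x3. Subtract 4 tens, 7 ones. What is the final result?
Convert the 11th Fibonacci number (with F(1) = F(2) = 1) (Fibonacci index) → 1, 1, 2, 3, 5, 8, 13, 21, 34, 55, 89 → 89 (decimal)
Start: 89
Convert 0b11 (binary) → 2 + 1 = 3 (decimal)
89 × 3 = 267
Convert 0x3 (hexadecimal) → 3 (decimal)
267 ÷ 3 = 89
Convert 4 tens, 7 ones (place-value notation) → 4×10 + 7 = 47 (decimal)
89 - 47 = 42
42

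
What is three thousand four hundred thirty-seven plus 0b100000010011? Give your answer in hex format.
Convert three thousand four hundred thirty-seven (English words) → 3×1000 + 4×100 + 37 = 3437 (decimal)
Convert 0b100000010011 (binary) → 2048 + 16 + 2 + 1 = 2067 (decimal)
Compute 3437 + 2067 = 5504
Convert 5504 (decimal) → 5504 = 1×4096 + 5×256 + 8×16 → 0x1580 (hexadecimal)
0x1580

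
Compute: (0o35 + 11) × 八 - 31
Convert 0o35 (octal) → 3×8 + 5 = 29 (decimal)
Convert 八 (Chinese numeral) → 8 (decimal)
Expression in decimal: (29 + 11) × 8 - 31
Parentheses first: 29 + 11 = 40
Multiply: 40 × 8 = 320
Subtract: 320 - 31 = 289
289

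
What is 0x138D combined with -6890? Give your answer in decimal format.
Convert 0x138D (hexadecimal) → 1×4096 + 3×256 + 8×16 + 13 = 5005 (decimal)
Compute 5005 + -6890 = -1885
-1885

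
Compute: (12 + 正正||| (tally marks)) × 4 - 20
Convert 正正||| (tally marks) → 5 + 5 + 3 = 13 (decimal)
Expression in decimal: (12 + 13) × 4 - 20
Parentheses first: 12 + 13 = 25
Multiply: 25 × 4 = 100
Subtract: 100 - 20 = 80
80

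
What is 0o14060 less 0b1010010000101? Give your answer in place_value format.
Convert 0o14060 (octal) → 1×4096 + 4×512 + 6×8 = 6192 (decimal)
Convert 0b1010010000101 (binary) → 4096 + 1024 + 128 + 4 + 1 = 5253 (decimal)
Compute 6192 - 5253 = 939
Convert 939 (decimal) → 939 = 9×100 + 3×10 + 9 → 9 hundreds, 3 tens, 9 ones (place-value notation)
9 hundreds, 3 tens, 9 ones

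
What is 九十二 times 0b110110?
Convert 九十二 (Chinese numeral) → 9×10 + 2 = 92 (decimal)
Convert 0b110110 (binary) → 32 + 16 + 4 + 2 = 54 (decimal)
Compute 92 × 54 = 4968
4968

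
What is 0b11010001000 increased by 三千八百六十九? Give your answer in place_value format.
Convert 0b11010001000 (binary) → 1024 + 512 + 128 + 8 = 1672 (decimal)
Convert 三千八百六十九 (Chinese numeral) → 3×1000 + 8×100 + 6×10 + 9 = 3869 (decimal)
Compute 1672 + 3869 = 5541
Convert 5541 (decimal) → 5541 = 5×1000 + 5×100 + 4×10 + 1 → 5 thousands, 5 hundreds, 4 tens, 1 one (place-value notation)
5 thousands, 5 hundreds, 4 tens, 1 one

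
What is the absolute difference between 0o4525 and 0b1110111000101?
Convert 0o4525 (octal) → 4×512 + 5×64 + 2×8 + 5 = 2389 (decimal)
Convert 0b1110111000101 (binary) → 4096 + 2048 + 1024 + 256 + 128 + 64 + 4 + 1 = 7621 (decimal)
Compute |2389 - 7621| = 5232
5232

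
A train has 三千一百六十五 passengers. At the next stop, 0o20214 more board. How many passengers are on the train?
Convert 三千一百六十五 (Chinese numeral) → 3×1000 + 1×100 + 6×10 + 5 = 3165 (decimal)
Convert 0o20214 (octal) → 2×4096 + 2×64 + 1×8 + 4 = 8332 (decimal)
Compute 3165 + 8332 = 11497
11497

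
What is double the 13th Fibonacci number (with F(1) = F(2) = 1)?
The 13th Fibonacci number (with F(1) = F(2) = 1): 1, 1, 2, 3, 5, 8, 13, 21, 34, 55, 89, 144, 233 → 233
Compute 233 × 2 = 466
466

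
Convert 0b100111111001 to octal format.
Convert 0b100111111001 (binary) → 2048 + 256 + 128 + 64 + 32 + 16 + 8 + 1 = 2553 (decimal)
Convert 2553 (decimal) → 2553 = 4×512 + 7×64 + 7×8 + 1 → 0o4771 (octal)
0o4771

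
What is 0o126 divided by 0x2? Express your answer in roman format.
Convert 0o126 (octal) → 1×64 + 2×8 + 6 = 86 (decimal)
Convert 0x2 (hexadecimal) → 2 (decimal)
Compute 86 ÷ 2 = 43
Convert 43 (decimal) → 43 = 40 + 1 + 1 + 1 → XLIII (Roman numeral)
XLIII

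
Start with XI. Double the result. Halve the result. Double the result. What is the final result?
Convert XI (Roman numeral) → 10 + 1 = 11 (decimal)
Start: 11
11 × 2 = 22
22 ÷ 2 = 11
11 × 2 = 22
22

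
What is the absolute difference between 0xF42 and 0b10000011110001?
Convert 0xF42 (hexadecimal) → 15×256 + 4×16 + 2 = 3906 (decimal)
Convert 0b10000011110001 (binary) → 8192 + 128 + 64 + 32 + 16 + 1 = 8433 (decimal)
Compute |3906 - 8433| = 4527
4527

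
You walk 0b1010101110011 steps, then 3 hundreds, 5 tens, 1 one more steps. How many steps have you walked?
Convert 0b1010101110011 (binary) → 4096 + 1024 + 256 + 64 + 32 + 16 + 2 + 1 = 5491 (decimal)
Convert 3 hundreds, 5 tens, 1 one (place-value notation) → 3×100 + 5×10 + 1 = 351 (decimal)
Compute 5491 + 351 = 5842
5842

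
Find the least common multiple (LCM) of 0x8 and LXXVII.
Convert 0x8 (hexadecimal) → 8 (decimal)
Convert LXXVII (Roman numeral) → 50 + 10 + 10 + 5 + 1 + 1 = 77 (decimal)
Compute lcm(8, 77) = 616
616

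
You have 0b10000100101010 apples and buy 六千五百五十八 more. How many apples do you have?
Convert 0b10000100101010 (binary) → 8192 + 256 + 32 + 8 + 2 = 8490 (decimal)
Convert 六千五百五十八 (Chinese numeral) → 6×1000 + 5×100 + 5×10 + 8 = 6558 (decimal)
Compute 8490 + 6558 = 15048
15048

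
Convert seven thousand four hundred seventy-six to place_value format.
Convert seven thousand four hundred seventy-six (English words) → 7×1000 + 4×100 + 76 = 7476 (decimal)
Convert 7476 (decimal) → 7476 = 7×1000 + 4×100 + 7×10 + 6 → 7 thousands, 4 hundreds, 7 tens, 6 ones (place-value notation)
7 thousands, 4 hundreds, 7 tens, 6 ones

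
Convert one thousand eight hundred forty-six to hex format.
Convert one thousand eight hundred forty-six (English words) → 1×1000 + 8×100 + 46 = 1846 (decimal)
Convert 1846 (decimal) → 1846 = 7×256 + 3×16 + 6 → 0x736 (hexadecimal)
0x736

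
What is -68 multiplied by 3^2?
Convert 3^2 (power) → 9 (decimal)
Compute -68 × 9 = -612
-612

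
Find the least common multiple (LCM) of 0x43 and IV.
Convert 0x43 (hexadecimal) → 4×16 + 3 = 67 (decimal)
Convert IV (Roman numeral) → 4 (decimal)
Compute lcm(67, 4) = 268
268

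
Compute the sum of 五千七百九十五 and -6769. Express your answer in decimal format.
Convert 五千七百九十五 (Chinese numeral) → 5×1000 + 7×100 + 9×10 + 5 = 5795 (decimal)
Compute 5795 + -6769 = -974
-974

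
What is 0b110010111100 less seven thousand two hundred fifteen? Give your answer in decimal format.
Convert 0b110010111100 (binary) → 2048 + 1024 + 128 + 32 + 16 + 8 + 4 = 3260 (decimal)
Convert seven thousand two hundred fifteen (English words) → 7×1000 + 2×100 + 15 = 7215 (decimal)
Compute 3260 - 7215 = -3955
-3955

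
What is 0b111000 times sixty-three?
Convert 0b111000 (binary) → 32 + 16 + 8 = 56 (decimal)
Convert sixty-three (English words) → 63 (decimal)
Compute 56 × 63 = 3528
3528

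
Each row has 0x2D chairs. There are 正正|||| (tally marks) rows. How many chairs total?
Convert 0x2D (hexadecimal) → 2×16 + 13 = 45 (decimal)
Convert 正正|||| (tally marks) → 5 + 5 + 4 = 14 (decimal)
Compute 45 × 14 = 630
630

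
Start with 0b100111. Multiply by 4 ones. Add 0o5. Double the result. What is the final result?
Convert 0b100111 (binary) → 32 + 4 + 2 + 1 = 39 (decimal)
Start: 39
Convert 4 ones (place-value notation) → 4 (decimal)
39 × 4 = 156
Convert 0o5 (octal) → 5 (decimal)
156 + 5 = 161
161 × 2 = 322
322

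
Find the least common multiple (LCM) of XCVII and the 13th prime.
Convert XCVII (Roman numeral) → 90 + 5 + 1 + 1 = 97 (decimal)
Convert the 13th prime (prime index) → 41 (decimal)
Compute lcm(97, 41) = 3977
3977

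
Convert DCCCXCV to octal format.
Convert DCCCXCV (Roman numeral) → 500 + 100 + 100 + 100 + 90 + 5 = 895 (decimal)
Convert 895 (decimal) → 895 = 1×512 + 5×64 + 7×8 + 7 → 0o1577 (octal)
0o1577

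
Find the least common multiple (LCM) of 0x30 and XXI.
Convert 0x30 (hexadecimal) → 3×16 = 48 (decimal)
Convert XXI (Roman numeral) → 10 + 10 + 1 = 21 (decimal)
Compute lcm(48, 21) = 336
336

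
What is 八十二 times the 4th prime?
Convert 八十二 (Chinese numeral) → 8×10 + 2 = 82 (decimal)
Convert the 4th prime (prime index) → 7 (decimal)
Compute 82 × 7 = 574
574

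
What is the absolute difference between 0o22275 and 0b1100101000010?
Convert 0o22275 (octal) → 2×4096 + 2×512 + 2×64 + 7×8 + 5 = 9405 (decimal)
Convert 0b1100101000010 (binary) → 4096 + 2048 + 256 + 64 + 2 = 6466 (decimal)
Compute |9405 - 6466| = 2939
2939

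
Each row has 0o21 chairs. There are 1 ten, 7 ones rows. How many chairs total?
Convert 0o21 (octal) → 2×8 + 1 = 17 (decimal)
Convert 1 ten, 7 ones (place-value notation) → 1×10 + 7 = 17 (decimal)
Compute 17 × 17 = 289
289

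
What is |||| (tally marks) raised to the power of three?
Convert |||| (tally marks) → 4 (decimal)
Convert three (English words) → 3 (decimal)
Compute 4 ^ 3 = 64
64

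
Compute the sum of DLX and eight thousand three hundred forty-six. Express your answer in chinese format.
Convert DLX (Roman numeral) → 500 + 50 + 10 = 560 (decimal)
Convert eight thousand three hundred forty-six (English words) → 8×1000 + 3×100 + 46 = 8346 (decimal)
Compute 560 + 8346 = 8906
Convert 8906 (decimal) → 8906 = 8×1000 + 9×100 + 6 → 八千九百零六 (Chinese numeral)
八千九百零六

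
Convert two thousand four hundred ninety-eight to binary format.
Convert two thousand four hundred ninety-eight (English words) → 2×1000 + 4×100 + 98 = 2498 (decimal)
Convert 2498 (decimal) → 2498 = 2048 + 256 + 128 + 64 + 2 → 0b100111000010 (binary)
0b100111000010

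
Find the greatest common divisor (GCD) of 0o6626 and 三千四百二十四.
Convert 0o6626 (octal) → 6×512 + 6×64 + 2×8 + 6 = 3478 (decimal)
Convert 三千四百二十四 (Chinese numeral) → 3×1000 + 4×100 + 2×10 + 4 = 3424 (decimal)
Compute gcd(3478, 3424) = 2
2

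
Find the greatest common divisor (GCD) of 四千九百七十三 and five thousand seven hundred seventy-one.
Convert 四千九百七十三 (Chinese numeral) → 4×1000 + 9×100 + 7×10 + 3 = 4973 (decimal)
Convert five thousand seven hundred seventy-one (English words) → 5×1000 + 7×100 + 71 = 5771 (decimal)
Compute gcd(4973, 5771) = 1
1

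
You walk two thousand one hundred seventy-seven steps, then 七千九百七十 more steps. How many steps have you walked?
Convert two thousand one hundred seventy-seven (English words) → 2×1000 + 1×100 + 77 = 2177 (decimal)
Convert 七千九百七十 (Chinese numeral) → 7×1000 + 9×100 + 7×10 = 7970 (decimal)
Compute 2177 + 7970 = 10147
10147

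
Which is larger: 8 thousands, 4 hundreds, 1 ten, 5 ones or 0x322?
Convert 8 thousands, 4 hundreds, 1 ten, 5 ones (place-value notation) → 8×1000 + 4×100 + 1×10 + 5 = 8415 (decimal)
Convert 0x322 (hexadecimal) → 3×256 + 2×16 + 2 = 802 (decimal)
Compare 8415 vs 802: larger = 8415
8415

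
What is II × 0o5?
Convert II (Roman numeral) → 1 + 1 = 2 (decimal)
Convert 0o5 (octal) → 5 (decimal)
Compute 2 × 5 = 10
10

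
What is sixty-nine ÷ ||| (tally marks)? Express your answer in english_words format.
Convert sixty-nine (English words) → 69 (decimal)
Convert ||| (tally marks) → 3 (decimal)
Compute 69 ÷ 3 = 23
Convert 23 (decimal) → twenty-three (English words)
twenty-three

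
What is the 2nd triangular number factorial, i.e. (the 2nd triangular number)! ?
Convert the 2nd triangular number (triangular index) → 2×3/2 = 3 (decimal)
Compute 3! = 6
6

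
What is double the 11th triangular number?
The 11th triangular number = 11×12/2 = 66
Compute 66 × 2 = 132
132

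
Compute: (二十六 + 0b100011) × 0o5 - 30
Convert 二十六 (Chinese numeral) → 2×10 + 6 = 26 (decimal)
Convert 0b100011 (binary) → 32 + 2 + 1 = 35 (decimal)
Convert 0o5 (octal) → 5 (decimal)
Expression in decimal: (26 + 35) × 5 - 30
Parentheses first: 26 + 35 = 61
Multiply: 61 × 5 = 305
Subtract: 305 - 30 = 275
275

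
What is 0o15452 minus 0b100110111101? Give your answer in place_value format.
Convert 0o15452 (octal) → 1×4096 + 5×512 + 4×64 + 5×8 + 2 = 6954 (decimal)
Convert 0b100110111101 (binary) → 2048 + 256 + 128 + 32 + 16 + 8 + 4 + 1 = 2493 (decimal)
Compute 6954 - 2493 = 4461
Convert 4461 (decimal) → 4461 = 4×1000 + 4×100 + 6×10 + 1 → 4 thousands, 4 hundreds, 6 tens, 1 one (place-value notation)
4 thousands, 4 hundreds, 6 tens, 1 one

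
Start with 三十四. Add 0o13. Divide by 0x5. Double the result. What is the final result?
Convert 三十四 (Chinese numeral) → 3×10 + 4 = 34 (decimal)
Start: 34
Convert 0o13 (octal) → 1×8 + 3 = 11 (decimal)
34 + 11 = 45
Convert 0x5 (hexadecimal) → 5 (decimal)
45 ÷ 5 = 9
9 × 2 = 18
18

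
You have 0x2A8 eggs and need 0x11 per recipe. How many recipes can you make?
Convert 0x2A8 (hexadecimal) → 2×256 + 10×16 + 8 = 680 (decimal)
Convert 0x11 (hexadecimal) → 1×16 + 1 = 17 (decimal)
Compute 680 ÷ 17 = 40
40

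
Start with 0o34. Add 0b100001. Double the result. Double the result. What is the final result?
Convert 0o34 (octal) → 3×8 + 4 = 28 (decimal)
Start: 28
Convert 0b100001 (binary) → 32 + 1 = 33 (decimal)
28 + 33 = 61
61 × 2 = 122
122 × 2 = 244
244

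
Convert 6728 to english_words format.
Convert 6728 (decimal) → 6728 = 6×1000 + 7×100 + 28 → six thousand seven hundred twenty-eight (English words)
six thousand seven hundred twenty-eight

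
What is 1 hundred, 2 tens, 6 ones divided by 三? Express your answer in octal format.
Convert 1 hundred, 2 tens, 6 ones (place-value notation) → 1×100 + 2×10 + 6 = 126 (decimal)
Convert 三 (Chinese numeral) → 3 (decimal)
Compute 126 ÷ 3 = 42
Convert 42 (decimal) → 42 = 5×8 + 2 → 0o52 (octal)
0o52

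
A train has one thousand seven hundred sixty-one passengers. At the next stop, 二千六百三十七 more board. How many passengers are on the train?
Convert one thousand seven hundred sixty-one (English words) → 1×1000 + 7×100 + 61 = 1761 (decimal)
Convert 二千六百三十七 (Chinese numeral) → 2×1000 + 6×100 + 3×10 + 7 = 2637 (decimal)
Compute 1761 + 2637 = 4398
4398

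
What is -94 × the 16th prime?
Convert the 16th prime (prime index) → 53 (decimal)
Compute -94 × 53 = -4982
-4982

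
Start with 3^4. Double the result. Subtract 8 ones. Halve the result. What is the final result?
Convert 3^4 (power) → 81 (decimal)
Start: 81
81 × 2 = 162
Convert 8 ones (place-value notation) → 8 (decimal)
162 - 8 = 154
154 ÷ 2 = 77
77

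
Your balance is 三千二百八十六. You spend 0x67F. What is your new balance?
Convert 三千二百八十六 (Chinese numeral) → 3×1000 + 2×100 + 8×10 + 6 = 3286 (decimal)
Convert 0x67F (hexadecimal) → 6×256 + 7×16 + 15 = 1663 (decimal)
Compute 3286 - 1663 = 1623
1623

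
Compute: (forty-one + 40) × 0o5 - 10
Convert forty-one (English words) → 41 (decimal)
Convert 0o5 (octal) → 5 (decimal)
Expression in decimal: (41 + 40) × 5 - 10
Parentheses first: 41 + 40 = 81
Multiply: 81 × 5 = 405
Subtract: 405 - 10 = 395
395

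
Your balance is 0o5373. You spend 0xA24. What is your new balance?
Convert 0o5373 (octal) → 5×512 + 3×64 + 7×8 + 3 = 2811 (decimal)
Convert 0xA24 (hexadecimal) → 10×256 + 2×16 + 4 = 2596 (decimal)
Compute 2811 - 2596 = 215
215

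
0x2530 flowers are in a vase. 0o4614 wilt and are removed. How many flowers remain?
Convert 0x2530 (hexadecimal) → 2×4096 + 5×256 + 3×16 = 9520 (decimal)
Convert 0o4614 (octal) → 4×512 + 6×64 + 1×8 + 4 = 2444 (decimal)
Compute 9520 - 2444 = 7076
7076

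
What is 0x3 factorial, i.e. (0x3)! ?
Convert 0x3 (hexadecimal) → 3 (decimal)
Compute 3! = 6
6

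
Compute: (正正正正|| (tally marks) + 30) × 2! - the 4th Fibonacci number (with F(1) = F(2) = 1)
Convert 正正正正|| (tally marks) → 5 + 5 + 5 + 5 + 2 = 22 (decimal)
Convert 2! (factorial) → 2 (decimal)
Convert the 4th Fibonacci number (with F(1) = F(2) = 1) (Fibonacci index) → 1, 1, 2, 3 → 3 (decimal)
Expression in decimal: (22 + 30) × 2 - 3
Parentheses first: 22 + 30 = 52
Multiply: 52 × 2 = 104
Subtract: 104 - 3 = 101
101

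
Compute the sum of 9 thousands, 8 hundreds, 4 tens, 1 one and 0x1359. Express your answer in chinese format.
Convert 9 thousands, 8 hundreds, 4 tens, 1 one (place-value notation) → 9×1000 + 8×100 + 4×10 + 1 = 9841 (decimal)
Convert 0x1359 (hexadecimal) → 1×4096 + 3×256 + 5×16 + 9 = 4953 (decimal)
Compute 9841 + 4953 = 14794
Convert 14794 (decimal) → 14794 = 1×10000 + 4×1000 + 7×100 + 9×10 + 4 → 一万四千七百九十四 (Chinese numeral)
一万四千七百九十四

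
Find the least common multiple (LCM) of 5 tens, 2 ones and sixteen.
Convert 5 tens, 2 ones (place-value notation) → 5×10 + 2 = 52 (decimal)
Convert sixteen (English words) → 16 (decimal)
Compute lcm(52, 16) = 208
208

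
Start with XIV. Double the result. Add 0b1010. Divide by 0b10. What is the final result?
Convert XIV (Roman numeral) → 10 + 4 = 14 (decimal)
Start: 14
14 × 2 = 28
Convert 0b1010 (binary) → 8 + 2 = 10 (decimal)
28 + 10 = 38
Convert 0b10 (binary) → 2 (decimal)
38 ÷ 2 = 19
19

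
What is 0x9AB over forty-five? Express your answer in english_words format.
Convert 0x9AB (hexadecimal) → 9×256 + 10×16 + 11 = 2475 (decimal)
Convert forty-five (English words) → 45 (decimal)
Compute 2475 ÷ 45 = 55
Convert 55 (decimal) → fifty-five (English words)
fifty-five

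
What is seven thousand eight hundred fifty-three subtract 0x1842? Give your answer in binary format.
Convert seven thousand eight hundred fifty-three (English words) → 7×1000 + 8×100 + 53 = 7853 (decimal)
Convert 0x1842 (hexadecimal) → 1×4096 + 8×256 + 4×16 + 2 = 6210 (decimal)
Compute 7853 - 6210 = 1643
Convert 1643 (decimal) → 1643 = 1024 + 512 + 64 + 32 + 8 + 2 + 1 → 0b11001101011 (binary)
0b11001101011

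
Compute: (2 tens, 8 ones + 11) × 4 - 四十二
Convert 2 tens, 8 ones (place-value notation) → 2×10 + 8 = 28 (decimal)
Convert 四十二 (Chinese numeral) → 4×10 + 2 = 42 (decimal)
Expression in decimal: (28 + 11) × 4 - 42
Parentheses first: 28 + 11 = 39
Multiply: 39 × 4 = 156
Subtract: 156 - 42 = 114
114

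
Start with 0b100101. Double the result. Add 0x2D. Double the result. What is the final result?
Convert 0b100101 (binary) → 32 + 4 + 1 = 37 (decimal)
Start: 37
37 × 2 = 74
Convert 0x2D (hexadecimal) → 2×16 + 13 = 45 (decimal)
74 + 45 = 119
119 × 2 = 238
238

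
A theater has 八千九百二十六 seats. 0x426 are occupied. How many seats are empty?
Convert 八千九百二十六 (Chinese numeral) → 8×1000 + 9×100 + 2×10 + 6 = 8926 (decimal)
Convert 0x426 (hexadecimal) → 4×256 + 2×16 + 6 = 1062 (decimal)
Compute 8926 - 1062 = 7864
7864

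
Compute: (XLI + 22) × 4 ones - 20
Convert XLI (Roman numeral) → 40 + 1 = 41 (decimal)
Convert 4 ones (place-value notation) → 4 (decimal)
Expression in decimal: (41 + 22) × 4 - 20
Parentheses first: 41 + 22 = 63
Multiply: 63 × 4 = 252
Subtract: 252 - 20 = 232
232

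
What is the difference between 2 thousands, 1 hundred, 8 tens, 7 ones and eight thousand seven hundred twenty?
Convert 2 thousands, 1 hundred, 8 tens, 7 ones (place-value notation) → 2×1000 + 1×100 + 8×10 + 7 = 2187 (decimal)
Convert eight thousand seven hundred twenty (English words) → 8×1000 + 7×100 + 20 = 8720 (decimal)
Difference: |2187 - 8720| = 6533
6533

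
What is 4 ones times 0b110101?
Convert 4 ones (place-value notation) → 4 (decimal)
Convert 0b110101 (binary) → 32 + 16 + 4 + 1 = 53 (decimal)
Compute 4 × 53 = 212
212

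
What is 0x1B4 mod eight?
Convert 0x1B4 (hexadecimal) → 1×256 + 11×16 + 4 = 436 (decimal)
Convert eight (English words) → 8 (decimal)
Compute 436 mod 8 = 4
4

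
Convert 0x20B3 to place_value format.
Convert 0x20B3 (hexadecimal) → 2×4096 + 11×16 + 3 = 8371 (decimal)
Convert 8371 (decimal) → 8371 = 8×1000 + 3×100 + 7×10 + 1 → 8 thousands, 3 hundreds, 7 tens, 1 one (place-value notation)
8 thousands, 3 hundreds, 7 tens, 1 one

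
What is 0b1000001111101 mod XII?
Convert 0b1000001111101 (binary) → 4096 + 64 + 32 + 16 + 8 + 4 + 1 = 4221 (decimal)
Convert XII (Roman numeral) → 10 + 1 + 1 = 12 (decimal)
Compute 4221 mod 12 = 9
9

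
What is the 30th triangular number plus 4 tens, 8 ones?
The 30th triangular number = 30×31/2 = 465
Convert 4 tens, 8 ones (place-value notation) → 4×10 + 8 = 48 (decimal)
Compute 465 + 48 = 513
513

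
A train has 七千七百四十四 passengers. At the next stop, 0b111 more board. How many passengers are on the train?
Convert 七千七百四十四 (Chinese numeral) → 7×1000 + 7×100 + 4×10 + 4 = 7744 (decimal)
Convert 0b111 (binary) → 4 + 2 + 1 = 7 (decimal)
Compute 7744 + 7 = 7751
7751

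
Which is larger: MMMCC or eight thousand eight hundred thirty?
Convert MMMCC (Roman numeral) → 1000 + 1000 + 1000 + 100 + 100 = 3200 (decimal)
Convert eight thousand eight hundred thirty (English words) → 8×1000 + 8×100 + 30 = 8830 (decimal)
Compare 3200 vs 8830: larger = 8830
8830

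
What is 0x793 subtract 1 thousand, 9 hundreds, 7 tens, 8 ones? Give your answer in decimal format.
Convert 0x793 (hexadecimal) → 7×256 + 9×16 + 3 = 1939 (decimal)
Convert 1 thousand, 9 hundreds, 7 tens, 8 ones (place-value notation) → 1×1000 + 9×100 + 7×10 + 8 = 1978 (decimal)
Compute 1939 - 1978 = -39
-39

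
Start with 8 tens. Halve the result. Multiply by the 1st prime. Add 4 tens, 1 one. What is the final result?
Convert 8 tens (place-value notation) → 8×10 = 80 (decimal)
Start: 80
80 ÷ 2 = 40
Convert the 1st prime (prime index) → 2 (decimal)
40 × 2 = 80
Convert 4 tens, 1 one (place-value notation) → 4×10 + 1 = 41 (decimal)
80 + 41 = 121
121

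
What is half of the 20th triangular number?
The 20th triangular number = 20×21/2 = 210
Compute 210 ÷ 2 = 105
105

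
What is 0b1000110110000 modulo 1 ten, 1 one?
Convert 0b1000110110000 (binary) → 4096 + 256 + 128 + 32 + 16 = 4528 (decimal)
Convert 1 ten, 1 one (place-value notation) → 1×10 + 1 = 11 (decimal)
Compute 4528 mod 11 = 7
7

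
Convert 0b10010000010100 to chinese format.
Convert 0b10010000010100 (binary) → 8192 + 1024 + 16 + 4 = 9236 (decimal)
Convert 9236 (decimal) → 9236 = 9×1000 + 2×100 + 3×10 + 6 → 九千二百三十六 (Chinese numeral)
九千二百三十六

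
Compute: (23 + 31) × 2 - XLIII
Convert XLIII (Roman numeral) → 40 + 1 + 1 + 1 = 43 (decimal)
Expression in decimal: (23 + 31) × 2 - 43
Parentheses first: 23 + 31 = 54
Multiply: 54 × 2 = 108
Subtract: 108 - 43 = 65
65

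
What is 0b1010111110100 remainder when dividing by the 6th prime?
Convert 0b1010111110100 (binary) → 4096 + 1024 + 256 + 128 + 64 + 32 + 16 + 4 = 5620 (decimal)
Convert the 6th prime (prime index) → 13 (decimal)
Compute 5620 mod 13 = 4
4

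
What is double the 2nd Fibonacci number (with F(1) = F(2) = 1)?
The 2nd Fibonacci number (with F(1) = F(2) = 1) = 1
Compute 1 × 2 = 2
2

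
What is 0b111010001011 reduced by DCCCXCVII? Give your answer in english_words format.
Convert 0b111010001011 (binary) → 2048 + 1024 + 512 + 128 + 8 + 2 + 1 = 3723 (decimal)
Convert DCCCXCVII (Roman numeral) → 500 + 100 + 100 + 100 + 90 + 5 + 1 + 1 = 897 (decimal)
Compute 3723 - 897 = 2826
Convert 2826 (decimal) → 2826 = 2×1000 + 8×100 + 26 → two thousand eight hundred twenty-six (English words)
two thousand eight hundred twenty-six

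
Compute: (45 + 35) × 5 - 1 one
Convert 1 one (place-value notation) → 1 (decimal)
Expression in decimal: (45 + 35) × 5 - 1
Parentheses first: 45 + 35 = 80
Multiply: 80 × 5 = 400
Subtract: 400 - 1 = 399
399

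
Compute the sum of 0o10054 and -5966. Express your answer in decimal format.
Convert 0o10054 (octal) → 1×4096 + 5×8 + 4 = 4140 (decimal)
Compute 4140 + -5966 = -1826
-1826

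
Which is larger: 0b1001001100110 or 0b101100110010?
Convert 0b1001001100110 (binary) → 4096 + 512 + 64 + 32 + 4 + 2 = 4710 (decimal)
Convert 0b101100110010 (binary) → 2048 + 512 + 256 + 32 + 16 + 2 = 2866 (decimal)
Compare 4710 vs 2866: larger = 4710
4710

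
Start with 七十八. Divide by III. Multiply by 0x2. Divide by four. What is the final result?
Convert 七十八 (Chinese numeral) → 7×10 + 8 = 78 (decimal)
Start: 78
Convert III (Roman numeral) → 1 + 1 + 1 = 3 (decimal)
78 ÷ 3 = 26
Convert 0x2 (hexadecimal) → 2 (decimal)
26 × 2 = 52
Convert four (English words) → 4 (decimal)
52 ÷ 4 = 13
13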